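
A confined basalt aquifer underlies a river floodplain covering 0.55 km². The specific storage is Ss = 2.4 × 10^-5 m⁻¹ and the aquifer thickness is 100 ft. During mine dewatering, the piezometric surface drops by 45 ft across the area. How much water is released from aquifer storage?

b = 100 ft = 30.48 m
S = Ss × b = 2.4 × 10^-5 m⁻¹ × 30.48 m = 7.315 × 10^-4
A = 0.55 km² = 5.5 × 10^5 m²
Δh = 45 ft = 13.72 m
ΔV = S × A × Δh = 7.315 × 10^-4 × 5.5 × 10^5 m² × 13.72 m = 5518 m³

ΔV ≈ 5520 m³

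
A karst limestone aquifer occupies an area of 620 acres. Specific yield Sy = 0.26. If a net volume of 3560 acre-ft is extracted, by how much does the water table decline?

Δh ≈ 6.73 m

A = 620 acres = 2.509 × 10^6 m²
ΔV = 3560 acre-ft = 4.391 × 10^6 m³
Δh = ΔV / (Sy × A) = 4.391 × 10^6 m³ / (0.26 × 2.509 × 10^6 m²) = 6.731 m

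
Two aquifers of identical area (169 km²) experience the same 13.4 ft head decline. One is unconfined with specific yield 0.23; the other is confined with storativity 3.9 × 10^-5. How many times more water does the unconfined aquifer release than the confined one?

ΔV_u / ΔV_c ≈ 5900

A = 169 km² = 1.69 × 10^8 m²
Δh = 13.4 ft = 4.084 m
Unconfined: ΔV_u = Sy × A × Δh = 0.23 × 1.69 × 10^8 × 4.084 = 1.588 × 10^8 m³
Confined: ΔV_c = S × A × Δh = 3.9 × 10^-5 × 1.69 × 10^8 × 4.084 = 26920 m³
Ratio = ΔV_u / ΔV_c = Sy / S = 0.23 / 3.9 × 10^-5 = 5897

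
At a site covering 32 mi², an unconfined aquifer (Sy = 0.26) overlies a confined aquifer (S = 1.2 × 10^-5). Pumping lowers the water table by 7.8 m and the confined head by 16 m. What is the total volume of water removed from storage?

ΔV ≈ 1.68 × 10^8 m³

A = 32 mi² = 8.288 × 10^7 m²
Unconfined: ΔV_u = Sy × A × Δh_u = 0.26 × 8.288 × 10^7 × 7.8 = 1.681 × 10^8 m³
Confined: ΔV_c = S × A × Δh_c = 1.2 × 10^-5 × 8.288 × 10^7 × 16 = 15910 m³
Total ΔV = 1.681 × 10^8 + 15910 = 1.681 × 10^8 m³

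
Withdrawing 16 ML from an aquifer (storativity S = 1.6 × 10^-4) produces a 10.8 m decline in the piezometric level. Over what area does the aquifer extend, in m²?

ΔV = 16 ML = 16000 m³
A = ΔV / (S × Δh) = 16000 / (1.6 × 10^-4 × 10.8) = 9.259 × 10^6 m²

A ≈ 9.26 × 10^6 m²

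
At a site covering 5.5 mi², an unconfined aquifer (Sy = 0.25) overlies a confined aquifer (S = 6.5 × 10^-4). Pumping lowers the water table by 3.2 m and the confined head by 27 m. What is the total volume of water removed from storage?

ΔV ≈ 1.16 × 10^7 m³

A = 5.5 mi² = 1.424 × 10^7 m²
Unconfined: ΔV_u = Sy × A × Δh_u = 0.25 × 1.424 × 10^7 × 3.2 = 1.14 × 10^7 m³
Confined: ΔV_c = S × A × Δh_c = 6.5 × 10^-4 × 1.424 × 10^7 × 27 = 2.5 × 10^5 m³
Total ΔV = 1.14 × 10^7 + 2.5 × 10^5 = 1.165 × 10^7 m³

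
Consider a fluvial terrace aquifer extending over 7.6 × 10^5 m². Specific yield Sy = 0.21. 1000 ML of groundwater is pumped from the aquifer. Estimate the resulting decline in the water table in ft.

ΔV = 1000 ML = 1 × 10^6 m³
Δh = ΔV / (Sy × A) = 1 × 10^6 m³ / (0.21 × 7.6 × 10^5 m²) = 6.266 m
Δh = 6.266 m = 20.56 ft

Δh ≈ 20.6 ft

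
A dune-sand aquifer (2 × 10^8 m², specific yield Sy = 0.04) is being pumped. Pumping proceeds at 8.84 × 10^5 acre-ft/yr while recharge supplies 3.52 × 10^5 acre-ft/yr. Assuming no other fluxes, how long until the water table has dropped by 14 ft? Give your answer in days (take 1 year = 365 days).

Δh = 14 ft = 4.267 m
ΔV = Sy × A × Δh = 0.04 × 2 × 10^8 × 4.267 = 3.414 × 10^7 m³
Net withdrawal = 8.84 × 10^5 − 3.52 × 10^5 = 5.32 × 10^5 acre-ft/yr = 1.798 × 10^6 m³/d
t = ΔV / Q = 3.414 × 10^7 m³ / 1.798 × 10^6 m³/d = 18.99 d

t ≈ 19 days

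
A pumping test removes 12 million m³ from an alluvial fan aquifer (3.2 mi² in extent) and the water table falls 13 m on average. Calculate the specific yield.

A = 3.2 mi² = 8.288 × 10^6 m²
ΔV = 12 million m³ = 1.2 × 10^7 m³
Sy = ΔV / (A × Δh) = 1.2 × 10^7 m³ / (8.288 × 10^6 m² × 13 m) = 0.1114

Sy ≈ 0.11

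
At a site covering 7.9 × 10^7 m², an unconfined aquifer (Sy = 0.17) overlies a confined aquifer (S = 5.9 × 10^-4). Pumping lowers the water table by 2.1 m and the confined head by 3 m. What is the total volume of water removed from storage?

ΔV ≈ 2.83 × 10^7 m³

Unconfined: ΔV_u = Sy × A × Δh_u = 0.17 × 7.9 × 10^7 × 2.1 = 2.82 × 10^7 m³
Confined: ΔV_c = S × A × Δh_c = 5.9 × 10^-4 × 7.9 × 10^7 × 3 = 1.398 × 10^5 m³
Total ΔV = 2.82 × 10^7 + 1.398 × 10^5 = 2.834 × 10^7 m³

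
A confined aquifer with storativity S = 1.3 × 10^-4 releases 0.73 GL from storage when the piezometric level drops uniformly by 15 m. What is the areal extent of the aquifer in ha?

A ≈ 37400 ha

ΔV = 0.73 GL = 7.3 × 10^5 m³
A = ΔV / (S × Δh) = 7.3 × 10^5 / (1.3 × 10^-4 × 15) = 3.744 × 10^8 m²
A = 3.744 × 10^8 m² = 37440 ha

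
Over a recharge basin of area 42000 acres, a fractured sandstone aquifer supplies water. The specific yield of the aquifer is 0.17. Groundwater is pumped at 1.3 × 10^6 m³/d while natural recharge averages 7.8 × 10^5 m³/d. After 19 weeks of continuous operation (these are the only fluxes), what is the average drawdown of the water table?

Δh ≈ 2.39 m

A = 42000 acres = 1.7 × 10^8 m²
Net abstraction = 1.3 × 10^6 − 7.8 × 10^5 = 5.2 × 10^5 m³/d
t = 19 weeks = 133 d
ΔV = Q × t = 5.2 × 10^5 m³/d × 133 d = 6.916 × 10^7 m³
Δh = ΔV / (Sy × A) = 6.916 × 10^7 / (0.17 × 1.7 × 10^8) = 2.394 m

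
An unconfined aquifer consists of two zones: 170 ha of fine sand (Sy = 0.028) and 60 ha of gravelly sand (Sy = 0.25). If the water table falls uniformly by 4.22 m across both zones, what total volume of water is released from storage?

A₁ = 170 ha = 1.7 × 10^6 m²; A₂ = 60 ha = 6 × 10^5 m²
ΔV₁ = 0.028 × 1.7 × 10^6 × 4.22 = 2.009 × 10^5 m³
ΔV₂ = 0.25 × 6 × 10^5 × 4.22 = 6.33 × 10^5 m³
ΔV = ΔV₁ + ΔV₂ = 8.339 × 10^5 m³

ΔV ≈ 8.34 × 10^5 m³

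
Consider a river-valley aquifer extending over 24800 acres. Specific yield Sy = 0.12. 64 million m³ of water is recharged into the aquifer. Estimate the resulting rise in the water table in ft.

Δh ≈ 17.4 ft

A = 24800 acres = 1.004 × 10^8 m²
ΔV = 64 million m³ = 6.4 × 10^7 m³
Δh = ΔV / (Sy × A) = 6.4 × 10^7 m³ / (0.12 × 1.004 × 10^8 m²) = 5.314 m
Δh = 5.314 m = 17.43 ft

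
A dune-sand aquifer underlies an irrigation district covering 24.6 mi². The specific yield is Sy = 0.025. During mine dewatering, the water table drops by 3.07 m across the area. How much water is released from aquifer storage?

ΔV ≈ 4.89 × 10^6 m³

A = 24.6 mi² = 6.371 × 10^7 m²
ΔV = Sy × A × Δh = 0.025 × 6.371 × 10^7 m² × 3.07 m = 4.89 × 10^6 m³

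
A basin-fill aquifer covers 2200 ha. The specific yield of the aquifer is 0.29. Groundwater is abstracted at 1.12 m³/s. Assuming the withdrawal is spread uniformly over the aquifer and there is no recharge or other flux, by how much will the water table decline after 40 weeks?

Δh ≈ 4.25 m

A = 2200 ha = 2.2 × 10^7 m²
Q = 1.12 m³/s = 96770 m³/d
t = 40 weeks = 280 d
ΔV = Q × t = 96770 m³/d × 280 d = 2.71 × 10^7 m³
Δh = ΔV / (Sy × A) = 2.71 × 10^7 / (0.29 × 2.2 × 10^7) = 4.247 m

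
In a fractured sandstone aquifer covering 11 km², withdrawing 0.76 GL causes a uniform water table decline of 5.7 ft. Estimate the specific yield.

A = 11 km² = 1.1 × 10^7 m²
Δh = 5.7 ft = 1.737 m
ΔV = 0.76 GL = 7.6 × 10^5 m³
Sy = ΔV / (A × Δh) = 7.6 × 10^5 m³ / (1.1 × 10^7 m² × 1.737 m) = 0.03977

Sy ≈ 0.04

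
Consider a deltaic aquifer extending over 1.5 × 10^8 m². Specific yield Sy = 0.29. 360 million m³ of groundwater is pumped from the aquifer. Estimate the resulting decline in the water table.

Δh ≈ 8.28 m

ΔV = 360 million m³ = 3.6 × 10^8 m³
Δh = ΔV / (Sy × A) = 3.6 × 10^8 m³ / (0.29 × 1.5 × 10^8 m²) = 8.276 m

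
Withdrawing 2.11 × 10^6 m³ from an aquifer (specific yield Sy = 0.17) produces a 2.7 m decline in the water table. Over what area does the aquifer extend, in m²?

A = ΔV / (Sy × Δh) = 2.11 × 10^6 / (0.17 × 2.7) = 4.597 × 10^6 m²

A ≈ 4.6 × 10^6 m²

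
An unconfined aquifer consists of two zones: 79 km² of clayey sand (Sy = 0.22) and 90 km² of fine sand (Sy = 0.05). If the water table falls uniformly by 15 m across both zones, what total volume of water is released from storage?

ΔV ≈ 3.28 × 10^8 m³

A₁ = 79 km² = 7.9 × 10^7 m²; A₂ = 90 km² = 9 × 10^7 m²
ΔV₁ = 0.22 × 7.9 × 10^7 × 15 = 2.607 × 10^8 m³
ΔV₂ = 0.05 × 9 × 10^7 × 15 = 6.75 × 10^7 m³
ΔV = ΔV₁ + ΔV₂ = 3.282 × 10^8 m³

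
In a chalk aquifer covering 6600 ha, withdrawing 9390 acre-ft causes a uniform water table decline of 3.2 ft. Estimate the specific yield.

Sy ≈ 0.18

A = 6600 ha = 6.6 × 10^7 m²
Δh = 3.2 ft = 0.9754 m
ΔV = 9390 acre-ft = 1.158 × 10^7 m³
Sy = ΔV / (A × Δh) = 1.158 × 10^7 m³ / (6.6 × 10^7 m² × 0.9754 m) = 0.1799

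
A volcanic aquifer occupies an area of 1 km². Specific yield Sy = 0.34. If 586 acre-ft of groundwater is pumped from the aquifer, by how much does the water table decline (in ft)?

A = 1 km² = 1 × 10^6 m²
ΔV = 586 acre-ft = 7.228 × 10^5 m³
Δh = ΔV / (Sy × A) = 7.228 × 10^5 m³ / (0.34 × 1 × 10^6 m²) = 2.126 m
Δh = 2.126 m = 6.975 ft

Δh ≈ 6.97 ft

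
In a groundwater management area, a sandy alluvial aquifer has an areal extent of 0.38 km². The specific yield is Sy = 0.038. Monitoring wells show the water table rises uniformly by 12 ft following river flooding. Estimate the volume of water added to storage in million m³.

ΔV ≈ 0.0528 million m³

A = 0.38 km² = 3.8 × 10^5 m²
Δh = 12 ft = 3.658 m
ΔV = Sy × A × Δh = 0.038 × 3.8 × 10^5 m² × 3.658 m = 52820 m³
ΔV = 52820 m³ = 0.05282 million m³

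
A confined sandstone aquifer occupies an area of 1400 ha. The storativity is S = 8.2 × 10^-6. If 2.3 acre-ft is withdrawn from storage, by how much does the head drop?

A = 1400 ha = 1.4 × 10^7 m²
ΔV = 2.3 acre-ft = 2837 m³
Δh = ΔV / (S × A) = 2837 m³ / (8.2 × 10^-6 × 1.4 × 10^7 m²) = 24.71 m

Δh ≈ 24.7 m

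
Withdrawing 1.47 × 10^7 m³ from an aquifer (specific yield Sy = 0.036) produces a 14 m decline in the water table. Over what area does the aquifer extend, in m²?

A ≈ 2.92 × 10^7 m²

A = ΔV / (Sy × Δh) = 1.47 × 10^7 / (0.036 × 14) = 2.917 × 10^7 m²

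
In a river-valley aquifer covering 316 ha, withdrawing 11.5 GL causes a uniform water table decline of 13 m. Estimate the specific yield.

Sy ≈ 0.28

A = 316 ha = 3.16 × 10^6 m²
ΔV = 11.5 GL = 1.15 × 10^7 m³
Sy = ΔV / (A × Δh) = 1.15 × 10^7 m³ / (3.16 × 10^6 m² × 13 m) = 0.2799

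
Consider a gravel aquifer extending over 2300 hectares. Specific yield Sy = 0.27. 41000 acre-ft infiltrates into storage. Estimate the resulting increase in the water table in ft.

Δh ≈ 26.7 ft

A = 2300 hectares = 2.3 × 10^7 m²
ΔV = 41000 acre-ft = 5.057 × 10^7 m³
Δh = ΔV / (Sy × A) = 5.057 × 10^7 m³ / (0.27 × 2.3 × 10^7 m²) = 8.144 m
Δh = 8.144 m = 26.72 ft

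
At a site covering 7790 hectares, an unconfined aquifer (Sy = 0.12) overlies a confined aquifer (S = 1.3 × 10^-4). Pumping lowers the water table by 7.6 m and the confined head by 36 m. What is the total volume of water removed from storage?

A = 7790 hectares = 7.79 × 10^7 m²
Unconfined: ΔV_u = Sy × A × Δh_u = 0.12 × 7.79 × 10^7 × 7.6 = 7.104 × 10^7 m³
Confined: ΔV_c = S × A × Δh_c = 1.3 × 10^-4 × 7.79 × 10^7 × 36 = 3.646 × 10^5 m³
Total ΔV = 7.104 × 10^7 + 3.646 × 10^5 = 7.141 × 10^7 m³

ΔV ≈ 7.14 × 10^7 m³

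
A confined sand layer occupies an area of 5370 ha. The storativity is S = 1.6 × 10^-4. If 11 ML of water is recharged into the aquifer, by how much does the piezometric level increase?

Δh ≈ 1.28 m

A = 5370 ha = 5.37 × 10^7 m²
ΔV = 11 ML = 11000 m³
Δh = ΔV / (S × A) = 11000 m³ / (1.6 × 10^-4 × 5.37 × 10^7 m²) = 1.28 m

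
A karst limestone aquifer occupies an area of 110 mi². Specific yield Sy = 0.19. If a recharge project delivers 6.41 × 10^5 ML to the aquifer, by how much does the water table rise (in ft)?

A = 110 mi² = 2.849 × 10^8 m²
ΔV = 6.41 × 10^5 ML = 6.41 × 10^8 m³
Δh = ΔV / (Sy × A) = 6.41 × 10^8 m³ / (0.19 × 2.849 × 10^8 m²) = 11.84 m
Δh = 11.84 m = 38.85 ft

Δh ≈ 38.9 ft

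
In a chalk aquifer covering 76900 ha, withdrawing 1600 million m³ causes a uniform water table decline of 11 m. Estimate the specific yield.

A = 76900 ha = 7.69 × 10^8 m²
ΔV = 1600 million m³ = 1.6 × 10^9 m³
Sy = ΔV / (A × Δh) = 1.6 × 10^9 m³ / (7.69 × 10^8 m² × 11 m) = 0.1891

Sy ≈ 0.19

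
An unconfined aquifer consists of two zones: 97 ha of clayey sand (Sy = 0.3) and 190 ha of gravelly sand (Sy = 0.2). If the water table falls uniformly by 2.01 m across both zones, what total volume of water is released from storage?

A₁ = 97 ha = 9.7 × 10^5 m²; A₂ = 190 ha = 1.9 × 10^6 m²
ΔV₁ = 0.3 × 9.7 × 10^5 × 2.01 = 5.849 × 10^5 m³
ΔV₂ = 0.2 × 1.9 × 10^6 × 2.01 = 7.638 × 10^5 m³
ΔV = ΔV₁ + ΔV₂ = 1.349 × 10^6 m³

ΔV ≈ 1.35 × 10^6 m³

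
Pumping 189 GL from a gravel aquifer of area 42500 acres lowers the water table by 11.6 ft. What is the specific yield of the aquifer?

Sy ≈ 0.31

A = 42500 acres = 1.72 × 10^8 m²
Δh = 11.6 ft = 3.536 m
ΔV = 189 GL = 1.89 × 10^8 m³
Sy = ΔV / (A × Δh) = 1.89 × 10^8 m³ / (1.72 × 10^8 m² × 3.536 m) = 0.3108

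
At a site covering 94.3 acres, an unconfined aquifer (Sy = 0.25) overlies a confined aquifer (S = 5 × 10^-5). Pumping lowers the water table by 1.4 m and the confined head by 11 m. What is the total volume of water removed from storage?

ΔV ≈ 1.34 × 10^5 m³

A = 94.3 acres = 3.816 × 10^5 m²
Unconfined: ΔV_u = Sy × A × Δh_u = 0.25 × 3.816 × 10^5 × 1.4 = 1.336 × 10^5 m³
Confined: ΔV_c = S × A × Δh_c = 5 × 10^-5 × 3.816 × 10^5 × 11 = 209.9 m³
Total ΔV = 1.336 × 10^5 + 209.9 = 1.338 × 10^5 m³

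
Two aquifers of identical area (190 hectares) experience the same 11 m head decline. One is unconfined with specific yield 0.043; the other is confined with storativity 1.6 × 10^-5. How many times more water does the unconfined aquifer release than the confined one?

A = 190 hectares = 1.9 × 10^6 m²
Unconfined: ΔV_u = Sy × A × Δh = 0.043 × 1.9 × 10^6 × 11 = 8.987 × 10^5 m³
Confined: ΔV_c = S × A × Δh = 1.6 × 10^-5 × 1.9 × 10^6 × 11 = 334.4 m³
Ratio = ΔV_u / ΔV_c = Sy / S = 0.043 / 1.6 × 10^-5 = 2688

ΔV_u / ΔV_c ≈ 2690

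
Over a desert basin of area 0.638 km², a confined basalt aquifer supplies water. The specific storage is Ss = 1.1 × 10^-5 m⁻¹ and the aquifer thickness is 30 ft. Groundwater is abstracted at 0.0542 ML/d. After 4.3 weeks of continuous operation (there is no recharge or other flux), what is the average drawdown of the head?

Δh ≈ 25.4 m

b = 30 ft = 9.144 m
S = Ss × b = 1.1 × 10^-5 m⁻¹ × 9.144 m = 1.006 × 10^-4
A = 0.638 km² = 6.38 × 10^5 m²
Q = 0.0542 ML/d = 54.2 m³/d
t = 4.3 weeks = 30.1 d
ΔV = Q × t = 54.2 m³/d × 30.1 d = 1631 m³
Δh = ΔV / (S × A) = 1631 / (1.006 × 10^-4 × 6.38 × 10^5) = 25.42 m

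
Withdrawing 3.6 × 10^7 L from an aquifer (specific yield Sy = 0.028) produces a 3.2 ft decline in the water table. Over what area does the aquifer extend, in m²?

Δh = 3.2 ft = 0.9754 m
ΔV = 3.6 × 10^7 L = 36000 m³
A = ΔV / (Sy × Δh) = 36000 / (0.028 × 0.9754) = 1.318 × 10^6 m²

A ≈ 1.32 × 10^6 m²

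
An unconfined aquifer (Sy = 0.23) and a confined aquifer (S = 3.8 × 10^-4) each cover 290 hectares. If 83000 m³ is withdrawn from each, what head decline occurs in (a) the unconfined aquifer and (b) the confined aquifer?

A = 290 hectares = 2.9 × 10^6 m²
Unconfined: Δh_u = ΔV/(Sy·A) = 83000/(0.23 × 2.9 × 10^6) = 0.1244 m
Confined: Δh_c = ΔV/(S·A) = 83000/(3.8 × 10^-4 × 2.9 × 10^6) = 75.32 m

Δh_u ≈ 0.124 m; Δh_c ≈ 75.3 m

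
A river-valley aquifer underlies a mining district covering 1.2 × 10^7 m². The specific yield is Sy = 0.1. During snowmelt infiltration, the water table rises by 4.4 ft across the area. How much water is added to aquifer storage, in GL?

Δh = 4.4 ft = 1.341 m
ΔV = Sy × A × Δh = 0.1 × 1.2 × 10^7 m² × 1.341 m = 1.609 × 10^6 m³
ΔV = 1.609 × 10^6 m³ = 1.609 GL

ΔV ≈ 1.61 GL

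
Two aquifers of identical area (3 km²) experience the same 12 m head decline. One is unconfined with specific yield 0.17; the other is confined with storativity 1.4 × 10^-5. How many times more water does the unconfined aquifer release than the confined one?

ΔV_u / ΔV_c ≈ 12100

A = 3 km² = 3 × 10^6 m²
Unconfined: ΔV_u = Sy × A × Δh = 0.17 × 3 × 10^6 × 12 = 6.12 × 10^6 m³
Confined: ΔV_c = S × A × Δh = 1.4 × 10^-5 × 3 × 10^6 × 12 = 504 m³
Ratio = ΔV_u / ΔV_c = Sy / S = 0.17 / 1.4 × 10^-5 = 12140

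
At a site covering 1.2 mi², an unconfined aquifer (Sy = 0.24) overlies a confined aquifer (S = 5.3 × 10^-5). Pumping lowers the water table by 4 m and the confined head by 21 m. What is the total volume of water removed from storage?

ΔV ≈ 2.99 × 10^6 m³

A = 1.2 mi² = 3.108 × 10^6 m²
Unconfined: ΔV_u = Sy × A × Δh_u = 0.24 × 3.108 × 10^6 × 4 = 2.984 × 10^6 m³
Confined: ΔV_c = S × A × Δh_c = 5.3 × 10^-5 × 3.108 × 10^6 × 21 = 3459 m³
Total ΔV = 2.984 × 10^6 + 3459 = 2.987 × 10^6 m³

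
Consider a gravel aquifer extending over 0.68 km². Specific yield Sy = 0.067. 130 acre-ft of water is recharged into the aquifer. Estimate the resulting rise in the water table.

A = 0.68 km² = 6.8 × 10^5 m²
ΔV = 130 acre-ft = 1.604 × 10^5 m³
Δh = ΔV / (Sy × A) = 1.604 × 10^5 m³ / (0.067 × 6.8 × 10^5 m²) = 3.52 m

Δh ≈ 3.52 m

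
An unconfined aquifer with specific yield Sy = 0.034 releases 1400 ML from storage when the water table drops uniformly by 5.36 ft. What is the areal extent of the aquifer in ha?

A ≈ 2520 ha

Δh = 5.36 ft = 1.634 m
ΔV = 1400 ML = 1.4 × 10^6 m³
A = ΔV / (Sy × Δh) = 1.4 × 10^6 / (0.034 × 1.634) = 2.52 × 10^7 m²
A = 2.52 × 10^7 m² = 2520 ha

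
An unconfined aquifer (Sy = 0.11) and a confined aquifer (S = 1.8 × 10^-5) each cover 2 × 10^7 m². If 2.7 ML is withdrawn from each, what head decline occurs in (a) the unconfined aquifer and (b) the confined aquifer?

ΔV = 2.7 ML = 2700 m³
Unconfined: Δh_u = ΔV/(Sy·A) = 2700/(0.11 × 2 × 10^7) = 0.001227 m
Confined: Δh_c = ΔV/(S·A) = 2700/(1.8 × 10^-5 × 2 × 10^7) = 7.5 m

Δh_u ≈ 0.00123 m; Δh_c ≈ 7.5 m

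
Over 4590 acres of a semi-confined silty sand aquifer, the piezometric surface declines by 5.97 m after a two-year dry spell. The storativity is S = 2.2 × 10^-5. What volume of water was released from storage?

ΔV ≈ 2440 m³

A = 4590 acres = 1.858 × 10^7 m²
ΔV = S × A × Δh = 2.2 × 10^-5 × 1.858 × 10^7 m² × 5.97 m = 2440 m³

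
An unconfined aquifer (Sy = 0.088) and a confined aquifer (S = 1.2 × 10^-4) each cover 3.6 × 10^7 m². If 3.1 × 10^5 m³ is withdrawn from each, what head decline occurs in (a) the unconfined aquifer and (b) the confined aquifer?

Δh_u ≈ 0.0979 m; Δh_c ≈ 71.8 m

Unconfined: Δh_u = ΔV/(Sy·A) = 3.1 × 10^5/(0.088 × 3.6 × 10^7) = 0.09785 m
Confined: Δh_c = ΔV/(S·A) = 3.1 × 10^5/(1.2 × 10^-4 × 3.6 × 10^7) = 71.76 m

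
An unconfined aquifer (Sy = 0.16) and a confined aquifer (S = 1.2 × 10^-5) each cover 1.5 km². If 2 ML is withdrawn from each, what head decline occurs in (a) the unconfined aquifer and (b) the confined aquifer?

A = 1.5 km² = 1.5 × 10^6 m²
ΔV = 2 ML = 2000 m³
Unconfined: Δh_u = ΔV/(Sy·A) = 2000/(0.16 × 1.5 × 10^6) = 0.008333 m
Confined: Δh_c = ΔV/(S·A) = 2000/(1.2 × 10^-5 × 1.5 × 10^6) = 111.1 m

Δh_u ≈ 0.00833 m; Δh_c ≈ 111 m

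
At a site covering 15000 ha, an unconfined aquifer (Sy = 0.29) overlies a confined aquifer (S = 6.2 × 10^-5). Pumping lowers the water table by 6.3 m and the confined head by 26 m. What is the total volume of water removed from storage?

A = 15000 ha = 1.5 × 10^8 m²
Unconfined: ΔV_u = Sy × A × Δh_u = 0.29 × 1.5 × 10^8 × 6.3 = 2.74 × 10^8 m³
Confined: ΔV_c = S × A × Δh_c = 6.2 × 10^-5 × 1.5 × 10^8 × 26 = 2.418 × 10^5 m³
Total ΔV = 2.74 × 10^8 + 2.418 × 10^5 = 2.743 × 10^8 m³

ΔV ≈ 2.74 × 10^8 m³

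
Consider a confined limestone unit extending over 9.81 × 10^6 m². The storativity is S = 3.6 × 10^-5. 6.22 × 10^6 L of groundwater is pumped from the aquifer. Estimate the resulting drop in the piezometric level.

ΔV = 6.22 × 10^6 L = 6220 m³
Δh = ΔV / (S × A) = 6220 m³ / (3.6 × 10^-5 × 9.81 × 10^6 m²) = 17.61 m

Δh ≈ 17.6 m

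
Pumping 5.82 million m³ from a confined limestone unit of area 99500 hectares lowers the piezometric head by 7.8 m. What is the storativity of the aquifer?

S ≈ 7.5 × 10^-4

A = 99500 hectares = 9.95 × 10^8 m²
ΔV = 5.82 million m³ = 5.82 × 10^6 m³
S = ΔV / (A × Δh) = 5.82 × 10^6 m³ / (9.95 × 10^8 m² × 7.8 m) = 7.499 × 10^-4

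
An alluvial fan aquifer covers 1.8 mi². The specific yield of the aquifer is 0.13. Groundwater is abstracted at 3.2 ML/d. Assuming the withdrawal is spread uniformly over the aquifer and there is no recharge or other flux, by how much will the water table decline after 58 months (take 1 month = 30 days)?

Δh ≈ 9.19 m

A = 1.8 mi² = 4.662 × 10^6 m²
Q = 3.2 ML/d = 3200 m³/d
t = 58 months = 1740 d
ΔV = Q × t = 3200 m³/d × 1740 d = 5.568 × 10^6 m³
Δh = ΔV / (Sy × A) = 5.568 × 10^6 / (0.13 × 4.662 × 10^6) = 9.187 m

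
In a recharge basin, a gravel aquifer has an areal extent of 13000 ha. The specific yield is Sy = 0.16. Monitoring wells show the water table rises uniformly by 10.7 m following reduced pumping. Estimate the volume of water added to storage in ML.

ΔV ≈ 2.23 × 10^5 ML

A = 13000 ha = 1.3 × 10^8 m²
ΔV = Sy × A × Δh = 0.16 × 1.3 × 10^8 m² × 10.7 m = 2.226 × 10^8 m³
ΔV = 2.226 × 10^8 m³ = 2.226 × 10^5 ML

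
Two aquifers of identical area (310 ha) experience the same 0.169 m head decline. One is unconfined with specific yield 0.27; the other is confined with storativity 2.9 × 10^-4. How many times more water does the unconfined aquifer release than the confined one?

A = 310 ha = 3.1 × 10^6 m²
Unconfined: ΔV_u = Sy × A × Δh = 0.27 × 3.1 × 10^6 × 0.169 = 1.415 × 10^5 m³
Confined: ΔV_c = S × A × Δh = 2.9 × 10^-4 × 3.1 × 10^6 × 0.169 = 151.9 m³
Ratio = ΔV_u / ΔV_c = Sy / S = 0.27 / 2.9 × 10^-4 = 931

ΔV_u / ΔV_c ≈ 931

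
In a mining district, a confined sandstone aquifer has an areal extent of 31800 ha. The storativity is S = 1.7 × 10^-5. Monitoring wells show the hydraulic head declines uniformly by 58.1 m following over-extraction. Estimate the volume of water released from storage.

ΔV ≈ 3.14 × 10^5 m³

A = 31800 ha = 3.18 × 10^8 m²
ΔV = S × A × Δh = 1.7 × 10^-5 × 3.18 × 10^8 m² × 58.1 m = 3.141 × 10^5 m³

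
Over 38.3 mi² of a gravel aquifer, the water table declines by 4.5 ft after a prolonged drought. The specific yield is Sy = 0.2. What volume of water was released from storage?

ΔV ≈ 2.72 × 10^7 m³

A = 38.3 mi² = 9.92 × 10^7 m²
Δh = 4.5 ft = 1.372 m
ΔV = Sy × A × Δh = 0.2 × 9.92 × 10^7 m² × 1.372 m = 2.721 × 10^7 m³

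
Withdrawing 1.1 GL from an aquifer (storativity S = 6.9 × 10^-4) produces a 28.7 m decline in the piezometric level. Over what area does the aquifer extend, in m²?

ΔV = 1.1 GL = 1.1 × 10^6 m³
A = ΔV / (S × Δh) = 1.1 × 10^6 / (6.9 × 10^-4 × 28.7) = 5.555 × 10^7 m²

A ≈ 5.55 × 10^7 m²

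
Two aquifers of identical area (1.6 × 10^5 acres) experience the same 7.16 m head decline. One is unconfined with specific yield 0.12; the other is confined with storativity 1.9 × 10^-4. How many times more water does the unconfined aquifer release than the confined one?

ΔV_u / ΔV_c ≈ 632

A = 1.6 × 10^5 acres = 6.475 × 10^8 m²
Unconfined: ΔV_u = Sy × A × Δh = 0.12 × 6.475 × 10^8 × 7.16 = 5.563 × 10^8 m³
Confined: ΔV_c = S × A × Δh = 1.9 × 10^-4 × 6.475 × 10^8 × 7.16 = 8.809 × 10^5 m³
Ratio = ΔV_u / ΔV_c = Sy / S = 0.12 / 1.9 × 10^-4 = 631.6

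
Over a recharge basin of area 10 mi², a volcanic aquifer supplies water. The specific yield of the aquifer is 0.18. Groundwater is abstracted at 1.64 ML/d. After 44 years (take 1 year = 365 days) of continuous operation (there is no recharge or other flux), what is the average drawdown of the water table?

A = 10 mi² = 2.59 × 10^7 m²
Q = 1.64 ML/d = 1640 m³/d
t = 44 years = 16060 d
ΔV = Q × t = 1640 m³/d × 16060 d = 2.634 × 10^7 m³
Δh = ΔV / (Sy × A) = 2.634 × 10^7 / (0.18 × 2.59 × 10^7) = 5.65 m

Δh ≈ 5.65 m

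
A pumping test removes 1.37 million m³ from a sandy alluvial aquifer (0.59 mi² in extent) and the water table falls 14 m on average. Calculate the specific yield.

Sy ≈ 0.064

A = 0.59 mi² = 1.528 × 10^6 m²
ΔV = 1.37 million m³ = 1.37 × 10^6 m³
Sy = ΔV / (A × Δh) = 1.37 × 10^6 m³ / (1.528 × 10^6 m² × 14 m) = 0.06404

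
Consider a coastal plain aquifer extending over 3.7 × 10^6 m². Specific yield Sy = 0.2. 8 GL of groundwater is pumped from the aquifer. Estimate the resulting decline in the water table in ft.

ΔV = 8 GL = 8 × 10^6 m³
Δh = ΔV / (Sy × A) = 8 × 10^6 m³ / (0.2 × 3.7 × 10^6 m²) = 10.81 m
Δh = 10.81 m = 35.47 ft

Δh ≈ 35.5 ft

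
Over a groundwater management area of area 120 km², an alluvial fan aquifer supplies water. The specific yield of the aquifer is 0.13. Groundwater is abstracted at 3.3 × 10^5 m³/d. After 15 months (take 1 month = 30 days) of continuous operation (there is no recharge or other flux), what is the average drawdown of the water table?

Δh ≈ 9.52 m

A = 120 km² = 1.2 × 10^8 m²
t = 15 months = 450 d
ΔV = Q × t = 3.3 × 10^5 m³/d × 450 d = 1.485 × 10^8 m³
Δh = ΔV / (Sy × A) = 1.485 × 10^8 / (0.13 × 1.2 × 10^8) = 9.519 m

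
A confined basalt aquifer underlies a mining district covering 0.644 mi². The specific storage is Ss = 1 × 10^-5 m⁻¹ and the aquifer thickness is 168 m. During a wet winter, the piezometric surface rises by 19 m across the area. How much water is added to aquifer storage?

ΔV ≈ 53200 m³

S = Ss × b = 1 × 10^-5 m⁻¹ × 168 m = 1.68 × 10^-3
A = 0.644 mi² = 1.668 × 10^6 m²
ΔV = S × A × Δh = 0.00168 × 1.668 × 10^6 m² × 19 m = 53240 m³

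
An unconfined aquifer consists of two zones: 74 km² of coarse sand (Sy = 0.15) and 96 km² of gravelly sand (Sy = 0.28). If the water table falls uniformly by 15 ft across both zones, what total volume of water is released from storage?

A₁ = 74 km² = 7.4 × 10^7 m²; A₂ = 96 km² = 9.6 × 10^7 m²
Δh = 15 ft = 4.572 m
ΔV₁ = 0.15 × 7.4 × 10^7 × 4.572 = 5.075 × 10^7 m³
ΔV₂ = 0.28 × 9.6 × 10^7 × 4.572 = 1.229 × 10^8 m³
ΔV = ΔV₁ + ΔV₂ = 1.736 × 10^8 m³

ΔV ≈ 1.74 × 10^8 m³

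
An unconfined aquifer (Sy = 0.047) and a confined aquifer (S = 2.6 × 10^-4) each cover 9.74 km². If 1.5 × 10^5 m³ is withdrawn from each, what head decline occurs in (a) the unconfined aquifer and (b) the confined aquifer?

Δh_u ≈ 0.328 m; Δh_c ≈ 59.2 m

A = 9.74 km² = 9.74 × 10^6 m²
Unconfined: Δh_u = ΔV/(Sy·A) = 1.5 × 10^5/(0.047 × 9.74 × 10^6) = 0.3277 m
Confined: Δh_c = ΔV/(S·A) = 1.5 × 10^5/(2.6 × 10^-4 × 9.74 × 10^6) = 59.23 m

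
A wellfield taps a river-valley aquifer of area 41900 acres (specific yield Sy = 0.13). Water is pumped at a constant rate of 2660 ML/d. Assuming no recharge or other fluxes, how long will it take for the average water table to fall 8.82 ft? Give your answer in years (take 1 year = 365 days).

t ≈ 0.061 years

A = 41900 acres = 1.696 × 10^8 m²
Δh = 8.82 ft = 2.688 m
ΔV = Sy × A × Δh = 0.13 × 1.696 × 10^8 × 2.688 = 5.926 × 10^7 m³
Q = 2660 ML/d = 2.66 × 10^6 m³/d
t = ΔV / Q = 5.926 × 10^7 m³ / 2.66 × 10^6 m³/d = 22.28 d
t = 22.28 d ≈ 0.06104 years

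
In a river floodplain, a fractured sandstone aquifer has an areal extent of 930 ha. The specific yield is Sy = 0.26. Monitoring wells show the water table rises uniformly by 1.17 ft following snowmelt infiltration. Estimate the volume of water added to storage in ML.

ΔV ≈ 862 ML

A = 930 ha = 9.3 × 10^6 m²
Δh = 1.17 ft = 0.3566 m
ΔV = Sy × A × Δh = 0.26 × 9.3 × 10^6 m² × 0.3566 m = 8.623 × 10^5 m³
ΔV = 8.623 × 10^5 m³ = 862.3 ML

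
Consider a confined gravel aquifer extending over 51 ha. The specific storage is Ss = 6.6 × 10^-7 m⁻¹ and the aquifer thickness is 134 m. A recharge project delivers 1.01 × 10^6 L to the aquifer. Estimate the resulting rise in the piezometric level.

Δh ≈ 22.4 m

S = Ss × b = 6.6 × 10^-7 m⁻¹ × 134 m = 8.844 × 10^-5
A = 51 ha = 5.1 × 10^5 m²
ΔV = 1.01 × 10^6 L = 1010 m³
Δh = ΔV / (S × A) = 1010 m³ / (8.844 × 10^-5 × 5.1 × 10^5 m²) = 22.39 m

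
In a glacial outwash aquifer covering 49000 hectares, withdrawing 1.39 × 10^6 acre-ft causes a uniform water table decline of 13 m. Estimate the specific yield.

Sy ≈ 0.27

A = 49000 hectares = 4.9 × 10^8 m²
ΔV = 1.39 × 10^6 acre-ft = 1.715 × 10^9 m³
Sy = ΔV / (A × Δh) = 1.715 × 10^9 m³ / (4.9 × 10^8 m² × 13 m) = 0.2692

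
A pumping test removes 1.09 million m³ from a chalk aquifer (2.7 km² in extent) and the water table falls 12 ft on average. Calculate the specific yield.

Sy ≈ 0.11

A = 2.7 km² = 2.7 × 10^6 m²
Δh = 12 ft = 3.658 m
ΔV = 1.09 million m³ = 1.09 × 10^6 m³
Sy = ΔV / (A × Δh) = 1.09 × 10^6 m³ / (2.7 × 10^6 m² × 3.658 m) = 0.1104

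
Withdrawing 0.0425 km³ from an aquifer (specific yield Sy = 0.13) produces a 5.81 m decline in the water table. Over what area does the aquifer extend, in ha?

A ≈ 5630 ha

ΔV = 0.0425 km³ = 4.25 × 10^7 m³
A = ΔV / (Sy × Δh) = 4.25 × 10^7 / (0.13 × 5.81) = 5.627 × 10^7 m²
A = 5.627 × 10^7 m² = 5627 ha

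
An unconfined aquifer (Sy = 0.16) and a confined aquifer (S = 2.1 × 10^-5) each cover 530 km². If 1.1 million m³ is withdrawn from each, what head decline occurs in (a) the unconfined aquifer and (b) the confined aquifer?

Δh_u ≈ 0.013 m; Δh_c ≈ 98.8 m

A = 530 km² = 5.3 × 10^8 m²
ΔV = 1.1 million m³ = 1.1 × 10^6 m³
Unconfined: Δh_u = ΔV/(Sy·A) = 1.1 × 10^6/(0.16 × 5.3 × 10^8) = 0.01297 m
Confined: Δh_c = ΔV/(S·A) = 1.1 × 10^6/(2.1 × 10^-5 × 5.3 × 10^8) = 98.83 m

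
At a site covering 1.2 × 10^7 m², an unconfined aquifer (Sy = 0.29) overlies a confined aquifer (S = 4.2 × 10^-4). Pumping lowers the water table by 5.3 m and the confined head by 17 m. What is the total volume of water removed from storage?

ΔV ≈ 1.85 × 10^7 m³

Unconfined: ΔV_u = Sy × A × Δh_u = 0.29 × 1.2 × 10^7 × 5.3 = 1.844 × 10^7 m³
Confined: ΔV_c = S × A × Δh_c = 4.2 × 10^-4 × 1.2 × 10^7 × 17 = 85680 m³
Total ΔV = 1.844 × 10^7 + 85680 = 1.853 × 10^7 m³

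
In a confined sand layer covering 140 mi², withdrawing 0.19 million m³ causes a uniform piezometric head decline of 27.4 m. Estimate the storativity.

A = 140 mi² = 3.626 × 10^8 m²
ΔV = 0.19 million m³ = 1.9 × 10^5 m³
S = ΔV / (A × Δh) = 1.9 × 10^5 m³ / (3.626 × 10^8 m² × 27.4 m) = 1.912 × 10^-5

S ≈ 1.9 × 10^-5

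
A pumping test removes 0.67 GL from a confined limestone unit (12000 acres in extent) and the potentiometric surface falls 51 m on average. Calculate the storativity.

A = 12000 acres = 4.856 × 10^7 m²
ΔV = 0.67 GL = 6.7 × 10^5 m³
S = ΔV / (A × Δh) = 6.7 × 10^5 m³ / (4.856 × 10^7 m² × 51 m) = 2.705 × 10^-4

S ≈ 2.7 × 10^-4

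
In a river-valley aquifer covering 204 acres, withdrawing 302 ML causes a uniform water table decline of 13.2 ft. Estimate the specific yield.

Sy ≈ 0.091

A = 204 acres = 8.256 × 10^5 m²
Δh = 13.2 ft = 4.023 m
ΔV = 302 ML = 3.02 × 10^5 m³
Sy = ΔV / (A × Δh) = 3.02 × 10^5 m³ / (8.256 × 10^5 m² × 4.023 m) = 0.09092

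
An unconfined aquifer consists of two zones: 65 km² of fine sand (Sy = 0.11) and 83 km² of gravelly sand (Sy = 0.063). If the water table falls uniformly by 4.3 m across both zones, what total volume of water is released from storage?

ΔV ≈ 5.32 × 10^7 m³

A₁ = 65 km² = 6.5 × 10^7 m²; A₂ = 83 km² = 8.3 × 10^7 m²
ΔV₁ = 0.11 × 6.5 × 10^7 × 4.3 = 3.075 × 10^7 m³
ΔV₂ = 0.063 × 8.3 × 10^7 × 4.3 = 2.248 × 10^7 m³
ΔV = ΔV₁ + ΔV₂ = 5.323 × 10^7 m³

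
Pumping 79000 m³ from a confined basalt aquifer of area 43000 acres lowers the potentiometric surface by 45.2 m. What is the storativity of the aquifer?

A = 43000 acres = 1.74 × 10^8 m²
S = ΔV / (A × Δh) = 79000 m³ / (1.74 × 10^8 m² × 45.2 m) = 1.004 × 10^-5

S ≈ 1 × 10^-5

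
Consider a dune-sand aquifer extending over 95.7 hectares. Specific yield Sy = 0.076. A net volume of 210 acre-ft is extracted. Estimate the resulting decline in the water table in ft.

Δh ≈ 11.7 ft

A = 95.7 hectares = 9.57 × 10^5 m²
ΔV = 210 acre-ft = 2.59 × 10^5 m³
Δh = ΔV / (Sy × A) = 2.59 × 10^5 m³ / (0.076 × 9.57 × 10^5 m²) = 3.561 m
Δh = 3.561 m = 11.68 ft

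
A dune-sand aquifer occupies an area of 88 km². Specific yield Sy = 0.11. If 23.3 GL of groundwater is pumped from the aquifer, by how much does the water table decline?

Δh ≈ 2.41 m

A = 88 km² = 8.8 × 10^7 m²
ΔV = 23.3 GL = 2.33 × 10^7 m³
Δh = ΔV / (Sy × A) = 2.33 × 10^7 m³ / (0.11 × 8.8 × 10^7 m²) = 2.407 m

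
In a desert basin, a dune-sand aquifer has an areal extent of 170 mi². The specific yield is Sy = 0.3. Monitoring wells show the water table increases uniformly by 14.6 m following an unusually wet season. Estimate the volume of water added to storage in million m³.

A = 170 mi² = 4.403 × 10^8 m²
ΔV = Sy × A × Δh = 0.3 × 4.403 × 10^8 m² × 14.6 m = 1.929 × 10^9 m³
ΔV = 1.929 × 10^9 m³ = 1929 million m³

ΔV ≈ 1930 million m³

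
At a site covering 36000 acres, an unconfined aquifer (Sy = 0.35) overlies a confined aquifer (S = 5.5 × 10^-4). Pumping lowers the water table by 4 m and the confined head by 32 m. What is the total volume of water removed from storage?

ΔV ≈ 2.07 × 10^8 m³

A = 36000 acres = 1.457 × 10^8 m²
Unconfined: ΔV_u = Sy × A × Δh_u = 0.35 × 1.457 × 10^8 × 4 = 2.04 × 10^8 m³
Confined: ΔV_c = S × A × Δh_c = 5.5 × 10^-4 × 1.457 × 10^8 × 32 = 2.564 × 10^6 m³
Total ΔV = 2.04 × 10^8 + 2.564 × 10^6 = 2.065 × 10^8 m³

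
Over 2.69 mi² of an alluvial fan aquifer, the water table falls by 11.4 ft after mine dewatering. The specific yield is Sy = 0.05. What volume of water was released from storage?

ΔV ≈ 1.21 × 10^6 m³

A = 2.69 mi² = 6.967 × 10^6 m²
Δh = 11.4 ft = 3.475 m
ΔV = Sy × A × Δh = 0.05 × 6.967 × 10^6 m² × 3.475 m = 1.21 × 10^6 m³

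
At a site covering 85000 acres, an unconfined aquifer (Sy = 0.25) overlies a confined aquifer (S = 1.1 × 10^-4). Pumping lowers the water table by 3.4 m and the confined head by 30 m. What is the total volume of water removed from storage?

A = 85000 acres = 3.44 × 10^8 m²
Unconfined: ΔV_u = Sy × A × Δh_u = 0.25 × 3.44 × 10^8 × 3.4 = 2.924 × 10^8 m³
Confined: ΔV_c = S × A × Δh_c = 1.1 × 10^-4 × 3.44 × 10^8 × 30 = 1.135 × 10^6 m³
Total ΔV = 2.924 × 10^8 + 1.135 × 10^6 = 2.935 × 10^8 m³

ΔV ≈ 2.94 × 10^8 m³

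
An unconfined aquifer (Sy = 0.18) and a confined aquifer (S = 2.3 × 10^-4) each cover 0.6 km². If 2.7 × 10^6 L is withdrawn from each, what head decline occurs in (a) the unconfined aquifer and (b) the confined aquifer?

A = 0.6 km² = 6 × 10^5 m²
ΔV = 2.7 × 10^6 L = 2700 m³
Unconfined: Δh_u = ΔV/(Sy·A) = 2700/(0.18 × 6 × 10^5) = 0.025 m
Confined: Δh_c = ΔV/(S·A) = 2700/(2.3 × 10^-4 × 6 × 10^5) = 19.57 m

Δh_u ≈ 0.025 m; Δh_c ≈ 19.6 m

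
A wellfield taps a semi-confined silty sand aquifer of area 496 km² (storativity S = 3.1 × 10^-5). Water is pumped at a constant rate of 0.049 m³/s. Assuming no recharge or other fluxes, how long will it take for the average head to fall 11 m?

A = 496 km² = 4.96 × 10^8 m²
ΔV = S × A × Δh = 3.1 × 10^-5 × 4.96 × 10^8 × 11 = 1.691 × 10^5 m³
Q = 0.049 m³/s = 4234 m³/d
t = ΔV / Q = 1.691 × 10^5 m³ / 4234 m³/d = 39.95 d

t ≈ 40 days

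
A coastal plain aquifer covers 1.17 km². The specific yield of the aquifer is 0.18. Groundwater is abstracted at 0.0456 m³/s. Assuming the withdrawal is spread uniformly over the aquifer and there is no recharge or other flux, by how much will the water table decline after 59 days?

A = 1.17 km² = 1.17 × 10^6 m²
Q = 0.0456 m³/s = 3940 m³/d
ΔV = Q × t = 3940 m³/d × 59 d = 2.325 × 10^5 m³
Δh = ΔV / (Sy × A) = 2.325 × 10^5 / (0.18 × 1.17 × 10^6) = 1.104 m

Δh ≈ 1.1 m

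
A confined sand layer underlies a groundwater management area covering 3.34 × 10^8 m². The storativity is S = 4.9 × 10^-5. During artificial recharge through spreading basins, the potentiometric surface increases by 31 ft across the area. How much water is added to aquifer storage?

Δh = 31 ft = 9.449 m
ΔV = S × A × Δh = 4.9 × 10^-5 × 3.34 × 10^8 m² × 9.449 m = 1.546 × 10^5 m³

ΔV ≈ 1.55 × 10^5 m³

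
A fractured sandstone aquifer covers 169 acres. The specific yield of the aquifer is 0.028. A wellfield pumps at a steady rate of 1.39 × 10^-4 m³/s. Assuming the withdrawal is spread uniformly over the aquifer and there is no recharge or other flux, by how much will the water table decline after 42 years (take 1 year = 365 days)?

Δh ≈ 9.61 m

A = 169 acres = 6.839 × 10^5 m²
Q = 1.39 × 10^-4 m³/s = 12.01 m³/d
t = 42 years = 15330 d
ΔV = Q × t = 12.01 m³/d × 15330 d = 1.841 × 10^5 m³
Δh = ΔV / (Sy × A) = 1.841 × 10^5 / (0.028 × 6.839 × 10^5) = 9.614 m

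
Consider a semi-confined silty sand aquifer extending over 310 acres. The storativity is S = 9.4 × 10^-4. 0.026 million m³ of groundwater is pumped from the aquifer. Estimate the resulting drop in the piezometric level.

A = 310 acres = 1.255 × 10^6 m²
ΔV = 0.026 million m³ = 26000 m³
Δh = ΔV / (S × A) = 26000 m³ / (9.4 × 10^-4 × 1.255 × 10^6 m²) = 22.05 m

Δh ≈ 22 m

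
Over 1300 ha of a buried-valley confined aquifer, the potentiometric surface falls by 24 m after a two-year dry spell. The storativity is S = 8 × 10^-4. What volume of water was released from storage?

A = 1300 ha = 1.3 × 10^7 m²
ΔV = S × A × Δh = 8 × 10^-4 × 1.3 × 10^7 m² × 24 m = 2.496 × 10^5 m³

ΔV ≈ 2.5 × 10^5 m³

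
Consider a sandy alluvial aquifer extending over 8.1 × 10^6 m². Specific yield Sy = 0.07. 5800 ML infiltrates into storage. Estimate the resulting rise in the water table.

ΔV = 5800 ML = 5.8 × 10^6 m³
Δh = ΔV / (Sy × A) = 5.8 × 10^6 m³ / (0.07 × 8.1 × 10^6 m²) = 10.23 m

Δh ≈ 10.2 m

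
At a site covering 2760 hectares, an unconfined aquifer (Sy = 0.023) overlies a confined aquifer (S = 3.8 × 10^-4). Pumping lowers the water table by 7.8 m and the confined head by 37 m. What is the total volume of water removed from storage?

ΔV ≈ 5.34 × 10^6 m³

A = 2760 hectares = 2.76 × 10^7 m²
Unconfined: ΔV_u = Sy × A × Δh_u = 0.023 × 2.76 × 10^7 × 7.8 = 4.951 × 10^6 m³
Confined: ΔV_c = S × A × Δh_c = 3.8 × 10^-4 × 2.76 × 10^7 × 37 = 3.881 × 10^5 m³
Total ΔV = 4.951 × 10^6 + 3.881 × 10^5 = 5.339 × 10^6 m³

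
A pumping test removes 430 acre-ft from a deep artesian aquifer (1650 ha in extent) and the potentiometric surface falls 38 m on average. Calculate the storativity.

S ≈ 8.5 × 10^-4

A = 1650 ha = 1.65 × 10^7 m²
ΔV = 430 acre-ft = 5.304 × 10^5 m³
S = ΔV / (A × Δh) = 5.304 × 10^5 m³ / (1.65 × 10^7 m² × 38 m) = 8.459 × 10^-4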